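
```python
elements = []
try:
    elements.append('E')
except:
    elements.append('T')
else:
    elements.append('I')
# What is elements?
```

Step-by-step execution trace:
1. try: `elements.append('E')` → elements = ['E']. No exception raised.
2. `except` is skipped.
3. `else` runs (try completed without exception): `elements.append('I')` → elements = ['E', 'I'].
Result: ['E', 'I']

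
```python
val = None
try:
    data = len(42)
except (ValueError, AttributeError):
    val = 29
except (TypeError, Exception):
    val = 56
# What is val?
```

Step-by-step execution trace:
1. `data = len(42)` raises TypeError.
2. `except (ValueError, AttributeError)` does not match TypeError; skipped.
3. `except (TypeError, Exception)` matches (TypeError is in the tuple) → val = 56.
Result: 56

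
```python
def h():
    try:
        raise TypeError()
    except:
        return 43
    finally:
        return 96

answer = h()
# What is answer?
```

Step-by-step execution trace:
1. `h()` enters try: `raise TypeError()` raises TypeError.
2. bare `except` matches → `return 43` sets pending return value 43.
3. Before returning, `finally: return 96` runs and overrides the pending return.
4. h() returns 96 → answer = 96.
Result: 96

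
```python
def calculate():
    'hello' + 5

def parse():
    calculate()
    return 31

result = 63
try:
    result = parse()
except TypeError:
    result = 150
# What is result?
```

Step-by-step execution trace:
1. result starts at 63.
2. try: `parse()` calls `calculate()`.
3. `calculate()` evaluates `'hello' + 5`, which raises TypeError; it propagates through parse (uncaught).
4. `return 31` in parse is not reached; the assignment to result does not complete.
5. `except TypeError` matches → result = 150.
Result: 150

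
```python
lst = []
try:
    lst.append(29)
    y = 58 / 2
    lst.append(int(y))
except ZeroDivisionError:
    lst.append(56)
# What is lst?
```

Step-by-step execution trace:
1. try: `lst.append(29)` → lst = [29].
2. `y = 58 / 2` → y = 29.0. No exception raised.
3. `lst.append(int(y))` → lst = [29, 29].
4. `except ZeroDivisionError` is skipped (no exception was raised).
Result: [29, 29]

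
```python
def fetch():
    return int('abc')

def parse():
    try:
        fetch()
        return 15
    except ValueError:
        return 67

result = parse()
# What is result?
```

Step-by-step execution trace:
1. `parse()` calls `fetch()`.
2. `fetch()` evaluates `int('abc')`, which raises ValueError; it propagates to the caller.
3. `return 15` is not reached.
4. `except ValueError` in parse matches → returns 67.
5. result = 67.
Result: 67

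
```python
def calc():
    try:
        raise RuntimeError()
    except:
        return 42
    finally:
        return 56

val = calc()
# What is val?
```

Step-by-step execution trace:
1. `calc()` enters try: `raise RuntimeError()` raises RuntimeError.
2. bare `except` matches → `return 42` sets pending return value 42.
3. Before returning, `finally: return 56` runs and overrides the pending return.
4. calc() returns 56 → val = 56.
Result: 56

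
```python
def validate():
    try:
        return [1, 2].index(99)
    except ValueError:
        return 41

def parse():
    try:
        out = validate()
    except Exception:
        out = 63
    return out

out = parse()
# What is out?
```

Step-by-step execution trace:
1. `parse()` calls `validate()`.
2. In validate: `[1, 2].index(99)` raises ValueError; `except ValueError` catches it → returns 41.
3. In parse: `out = validate()` → out = 41. No exception reaches parse.
4. `except Exception` is skipped; parse returns 41.
5. out = 41.
Result: 41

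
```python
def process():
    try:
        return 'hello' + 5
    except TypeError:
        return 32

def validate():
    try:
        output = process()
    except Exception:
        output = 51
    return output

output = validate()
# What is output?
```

Step-by-step execution trace:
1. `validate()` calls `process()`.
2. In process: `'hello' + 5` raises TypeError; `except TypeError` catches it → returns 32.
3. In validate: `output = process()` → output = 32. No exception reaches validate.
4. `except Exception` is skipped; validate returns 32.
5. output = 32.
Result: 32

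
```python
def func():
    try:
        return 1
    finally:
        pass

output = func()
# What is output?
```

Step-by-step execution trace:
1. `func()` enters try: `return 1` sets pending return value 1.
2. Before returning, `finally: pass` runs (no effect).
3. func() returns 1 → output = 1.
Result: 1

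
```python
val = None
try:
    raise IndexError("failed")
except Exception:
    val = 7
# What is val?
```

Step-by-step execution trace:
1. `raise IndexError(...)` raises IndexError.
2. `except Exception` matches (IndexError is a subclass of Exception) → val = 7.
Result: 7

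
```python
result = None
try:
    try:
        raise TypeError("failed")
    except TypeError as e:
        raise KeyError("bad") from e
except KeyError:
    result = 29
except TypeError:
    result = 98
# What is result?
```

Step-by-step execution trace:
1. Inner try raises TypeError; inner `except TypeError as e` catches it.
2. `raise KeyError(...) from e` raises KeyError (TypeError is attached as __cause__, but only KeyError is active).
3. Outer `except KeyError` matches → result = 29.
4. `except TypeError` is not reached.
Result: 29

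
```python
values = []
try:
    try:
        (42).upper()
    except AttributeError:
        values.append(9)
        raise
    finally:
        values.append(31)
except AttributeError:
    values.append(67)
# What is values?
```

Step-by-step execution trace:
1. Inner try: `(42).upper()` raises AttributeError.
2. Inner `except AttributeError` matches → `values.append(9)` → values = [9].
3. bare `raise` re-raises AttributeError.
4. Inner `finally` runs during unwinding: `values.append(31)` → values = [9, 31].
5. Outer `except AttributeError` matches → `values.append(67)` → values = [9, 31, 67].
Result: [9, 31, 67]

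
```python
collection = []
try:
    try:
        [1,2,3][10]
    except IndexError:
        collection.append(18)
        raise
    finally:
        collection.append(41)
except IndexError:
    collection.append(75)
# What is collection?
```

Step-by-step execution trace:
1. Inner try: `[1,2,3][10]` raises IndexError.
2. Inner `except IndexError` matches → `collection.append(18)` → collection = [18].
3. bare `raise` re-raises IndexError.
4. Inner `finally` runs during unwinding: `collection.append(41)` → collection = [18, 41].
5. Outer `except IndexError` matches → `collection.append(75)` → collection = [18, 41, 75].
Result: [18, 41, 75]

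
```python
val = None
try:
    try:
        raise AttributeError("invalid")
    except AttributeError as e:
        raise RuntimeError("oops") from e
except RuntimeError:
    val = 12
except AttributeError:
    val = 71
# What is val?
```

Step-by-step execution trace:
1. Inner try raises AttributeError; inner `except AttributeError as e` catches it.
2. `raise RuntimeError(...) from e` raises RuntimeError (AttributeError is attached as __cause__, but only RuntimeError is active).
3. Outer `except RuntimeError` matches → val = 12.
4. `except AttributeError` is not reached.
Result: 12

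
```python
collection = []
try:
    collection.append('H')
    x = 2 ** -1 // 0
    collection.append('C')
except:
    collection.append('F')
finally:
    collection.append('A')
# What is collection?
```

Step-by-step execution trace:
1. try: `collection.append('H')` → collection = ['H'].
2. `x = 2 ** -1 // 0` raises ZeroDivisionError; `collection.append('C')` is not reached.
3. bare `except` matches → `collection.append('F')` → collection = ['H', 'F'].
4. finally always runs: `collection.append('A')` → collection = ['H', 'F', 'A'].
Result: ['H', 'F', 'A']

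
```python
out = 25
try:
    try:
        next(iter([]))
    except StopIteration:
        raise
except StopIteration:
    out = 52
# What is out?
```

Step-by-step execution trace:
1. Inner try: `next(iter([]))` raises StopIteration.
2. Inner `except StopIteration` matches; bare `raise` re-raises the same StopIteration.
3. Outer `except StopIteration` matches → out = 52.
Result: 52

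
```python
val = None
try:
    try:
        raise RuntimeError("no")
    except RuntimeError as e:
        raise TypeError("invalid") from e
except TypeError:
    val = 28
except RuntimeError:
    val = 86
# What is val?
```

Step-by-step execution trace:
1. Inner try raises RuntimeError; inner `except RuntimeError as e` catches it.
2. `raise TypeError(...) from e` raises TypeError (RuntimeError is attached as __cause__, but only TypeError is active).
3. Outer `except TypeError` matches → val = 28.
4. `except RuntimeError` is not reached.
Result: 28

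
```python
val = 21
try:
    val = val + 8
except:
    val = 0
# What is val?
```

Step-by-step execution trace:
1. val starts at 21.
2. try: `val = val + 8` → val = 29. No exception raised.
3. `except` is skipped.
Result: 29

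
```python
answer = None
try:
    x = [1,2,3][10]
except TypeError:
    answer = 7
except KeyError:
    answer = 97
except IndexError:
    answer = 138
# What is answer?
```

Step-by-step execution trace:
1. `x = [1,2,3][10]` raises IndexError.
2. `except TypeError` does not match IndexError; skipped.
3. `except KeyError` does not match IndexError; skipped.
4. `except IndexError` matches → answer = 138.
Result: 138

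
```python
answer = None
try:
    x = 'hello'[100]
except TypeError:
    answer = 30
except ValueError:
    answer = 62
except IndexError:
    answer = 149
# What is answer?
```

Step-by-step execution trace:
1. `x = 'hello'[100]` raises IndexError.
2. `except TypeError` does not match IndexError; skipped.
3. `except ValueError` does not match IndexError; skipped.
4. `except IndexError` matches → answer = 149.
Result: 149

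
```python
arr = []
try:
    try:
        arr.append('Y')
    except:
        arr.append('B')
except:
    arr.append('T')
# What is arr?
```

Step-by-step execution trace:
1. Inner try: `arr.append('Y')` → arr = ['Y']. No exception raised.
2. Inner `except` is skipped.
3. Inner try completes normally; outer `except` is skipped.
Result: ['Y']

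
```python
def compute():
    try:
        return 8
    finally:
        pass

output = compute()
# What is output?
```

Step-by-step execution trace:
1. `compute()` enters try: `return 8` sets pending return value 8.
2. Before returning, `finally: pass` runs (no effect).
3. compute() returns 8 → output = 8.
Result: 8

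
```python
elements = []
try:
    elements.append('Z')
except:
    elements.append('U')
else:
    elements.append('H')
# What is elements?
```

Step-by-step execution trace:
1. try: `elements.append('Z')` → elements = ['Z']. No exception raised.
2. `except` is skipped.
3. `else` runs (try completed without exception): `elements.append('H')` → elements = ['Z', 'H'].
Result: ['Z', 'H']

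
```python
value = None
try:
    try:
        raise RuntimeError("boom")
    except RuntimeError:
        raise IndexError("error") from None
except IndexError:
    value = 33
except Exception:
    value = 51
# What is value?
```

Step-by-step execution trace:
1. Inner try raises RuntimeError; inner `except RuntimeError` catches it.
2. `raise IndexError(...) from None` raises IndexError (from None suppresses __context__, but the active exception is still IndexError).
3. Outer `except IndexError` matches → value = 33.
4. `except Exception` is not reached.
Result: 33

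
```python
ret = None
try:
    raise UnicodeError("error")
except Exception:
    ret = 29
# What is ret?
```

Step-by-step execution trace:
1. `raise UnicodeError(...)` raises UnicodeError.
2. `except Exception` matches (UnicodeError is a subclass of Exception) → ret = 29.
Result: 29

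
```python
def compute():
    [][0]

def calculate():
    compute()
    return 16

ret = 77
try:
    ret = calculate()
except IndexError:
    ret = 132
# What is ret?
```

Step-by-step execution trace:
1. ret starts at 77.
2. try: `calculate()` calls `compute()`.
3. `compute()` evaluates `[][0]`, which raises IndexError; it propagates through calculate (uncaught).
4. `return 16` in calculate is not reached; the assignment to ret does not complete.
5. `except IndexError` matches → ret = 132.
Result: 132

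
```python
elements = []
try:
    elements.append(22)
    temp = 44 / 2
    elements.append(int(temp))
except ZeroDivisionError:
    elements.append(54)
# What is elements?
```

Step-by-step execution trace:
1. try: `elements.append(22)` → elements = [22].
2. `temp = 44 / 2` → temp = 22.0. No exception raised.
3. `elements.append(int(temp))` → elements = [22, 22].
4. `except ZeroDivisionError` is skipped (no exception was raised).
Result: [22, 22]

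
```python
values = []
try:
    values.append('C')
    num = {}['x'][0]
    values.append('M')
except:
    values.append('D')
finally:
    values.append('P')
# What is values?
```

Step-by-step execution trace:
1. try: `values.append('C')` → values = ['C'].
2. `num = {}['x'][0]` raises KeyError; `values.append('M')` is not reached.
3. bare `except` matches → `values.append('D')` → values = ['C', 'D'].
4. finally always runs: `values.append('P')` → values = ['C', 'D', 'P'].
Result: ['C', 'D', 'P']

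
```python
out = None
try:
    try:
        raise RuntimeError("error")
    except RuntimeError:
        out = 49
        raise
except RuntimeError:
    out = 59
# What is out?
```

Step-by-step execution trace:
1. Inner try: `raise RuntimeError("error")` raises RuntimeError.
2. Inner `except RuntimeError` matches → out = 49.
3. bare `raise` re-raises the same RuntimeError.
4. Outer `except RuntimeError` matches → out = 59.
Result: 59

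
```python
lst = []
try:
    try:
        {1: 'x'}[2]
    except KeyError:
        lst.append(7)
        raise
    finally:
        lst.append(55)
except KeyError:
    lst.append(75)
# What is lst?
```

Step-by-step execution trace:
1. Inner try: `{1: 'x'}[2]` raises KeyError.
2. Inner `except KeyError` matches → `lst.append(7)` → lst = [7].
3. bare `raise` re-raises KeyError.
4. Inner `finally` runs during unwinding: `lst.append(55)` → lst = [7, 55].
5. Outer `except KeyError` matches → `lst.append(75)` → lst = [7, 55, 75].
Result: [7, 55, 75]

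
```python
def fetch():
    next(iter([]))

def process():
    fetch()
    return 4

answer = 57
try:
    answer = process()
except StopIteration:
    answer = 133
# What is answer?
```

Step-by-step execution trace:
1. answer starts at 57.
2. try: `process()` calls `fetch()`.
3. `fetch()` evaluates `next(iter([]))`, which raises StopIteration; it propagates through process (uncaught).
4. `return 4` in process is not reached; the assignment to answer does not complete.
5. `except StopIteration` matches → answer = 133.
Result: 133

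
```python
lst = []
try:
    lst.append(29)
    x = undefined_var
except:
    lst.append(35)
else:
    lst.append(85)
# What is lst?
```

Step-by-step execution trace:
1. try: `lst.append(29)` → lst = [29].
2. `x = undefined_var` raises NameError.
3. bare `except` matches → `lst.append(35)` → lst = [29, 35].
4. `else` is skipped (an exception was raised).
Result: [29, 35]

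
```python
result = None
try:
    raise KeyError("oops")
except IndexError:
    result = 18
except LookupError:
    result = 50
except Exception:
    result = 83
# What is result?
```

Step-by-step execution trace:
1. `raise KeyError(...)` raises KeyError.
2. `except IndexError` does not match (KeyError is not a subclass of IndexError); skipped.
3. `except LookupError` matches (KeyError is a subclass of LookupError) → result = 50.
4. `except Exception` is not reached.
Result: 50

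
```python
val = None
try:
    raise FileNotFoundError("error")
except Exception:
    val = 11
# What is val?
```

Step-by-step execution trace:
1. `raise FileNotFoundError(...)` raises FileNotFoundError.
2. `except Exception` matches (FileNotFoundError is a subclass of Exception) → val = 11.
Result: 11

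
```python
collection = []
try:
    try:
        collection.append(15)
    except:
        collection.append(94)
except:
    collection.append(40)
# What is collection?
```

Step-by-step execution trace:
1. Inner try: `collection.append(15)` → collection = [15]. No exception raised.
2. Inner `except` is skipped.
3. Inner try completes normally; outer `except` is skipped.
Result: [15]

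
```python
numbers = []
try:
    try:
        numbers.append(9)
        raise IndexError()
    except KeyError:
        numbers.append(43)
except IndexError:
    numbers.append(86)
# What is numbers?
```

Step-by-step execution trace:
1. Inner try: `numbers.append(9)` → numbers = [9].
2. `raise IndexError()` raises IndexError.
3. Inner `except KeyError` does not match IndexError; exception propagates to outer try.
4. Outer `except IndexError` matches → `numbers.append(86)` → numbers = [9, 86].
Result: [9, 86]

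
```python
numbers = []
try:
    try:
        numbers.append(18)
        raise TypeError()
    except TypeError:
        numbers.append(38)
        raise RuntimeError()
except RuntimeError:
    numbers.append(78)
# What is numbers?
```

Step-by-step execution trace:
1. Inner try: `numbers.append(18)` → numbers = [18].
2. `raise TypeError()` raises TypeError.
3. Inner `except TypeError` matches → `numbers.append(38)` → numbers = [18, 38].
4. `raise RuntimeError()` raises RuntimeError; propagates to outer try.
5. Outer `except RuntimeError` matches → `numbers.append(78)` → numbers = [18, 38, 78].
Result: [18, 38, 78]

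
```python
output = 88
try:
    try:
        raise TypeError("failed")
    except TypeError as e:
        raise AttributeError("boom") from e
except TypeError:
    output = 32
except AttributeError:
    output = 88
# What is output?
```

Step-by-step execution trace:
1. Inner try raises TypeError; inner `except TypeError as e` catches it.
2. `raise AttributeError(...) from e` raises AttributeError (TypeError is attached as __cause__, but only AttributeError is active).
3. Outer `except TypeError` does not match AttributeError; skipped.
4. Outer `except AttributeError` matches → output = 88.
Result: 88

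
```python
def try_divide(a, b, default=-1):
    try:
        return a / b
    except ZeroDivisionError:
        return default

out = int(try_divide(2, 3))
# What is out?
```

Step-by-step execution trace:
1. `try_divide(2, 3)` enters try: `return 2 / 3` → returns 0.6666666666666666. No exception raised.
2. `except ZeroDivisionError` is skipped.
3. `int(0.6666666666666666)` → 0 → out = 0.
Result: 0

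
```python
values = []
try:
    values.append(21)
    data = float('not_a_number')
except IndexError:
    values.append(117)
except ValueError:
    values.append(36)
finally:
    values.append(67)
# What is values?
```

Step-by-step execution trace:
1. try: `values.append(21)` → values = [21].
2. `data = float('not_a_number')` raises ValueError.
3. `except IndexError` does not match ValueError; skipped.
4. `except ValueError` matches → `values.append(36)` → values = [21, 36].
5. finally always runs: `values.append(67)` → values = [21, 36, 67].
Result: [21, 36, 67]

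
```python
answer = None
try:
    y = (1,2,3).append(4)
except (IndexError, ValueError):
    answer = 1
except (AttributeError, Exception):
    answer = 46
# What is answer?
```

Step-by-step execution trace:
1. `y = (1,2,3).append(4)` raises AttributeError.
2. `except (IndexError, ValueError)` does not match AttributeError; skipped.
3. `except (AttributeError, Exception)` matches (AttributeError is in the tuple) → answer = 46.
Result: 46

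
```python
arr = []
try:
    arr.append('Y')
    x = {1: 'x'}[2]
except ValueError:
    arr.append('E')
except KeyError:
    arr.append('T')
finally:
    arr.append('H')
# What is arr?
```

Step-by-step execution trace:
1. try: `arr.append('Y')` → arr = ['Y'].
2. `x = {1: 'x'}[2]` raises KeyError.
3. `except ValueError` does not match KeyError; skipped.
4. `except KeyError` matches → `arr.append('T')` → arr = ['Y', 'T'].
5. finally always runs: `arr.append('H')` → arr = ['Y', 'T', 'H'].
Result: ['Y', 'T', 'H']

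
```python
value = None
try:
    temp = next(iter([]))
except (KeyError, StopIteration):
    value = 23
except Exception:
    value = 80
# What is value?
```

Step-by-step execution trace:
1. `temp = next(iter([]))` raises StopIteration.
2. `except (KeyError, StopIteration)` matches (StopIteration is in the tuple) → value = 23.
3. `except Exception` is not reached.
Result: 23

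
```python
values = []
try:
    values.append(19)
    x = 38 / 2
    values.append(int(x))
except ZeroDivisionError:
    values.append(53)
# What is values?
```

Step-by-step execution trace:
1. try: `values.append(19)` → values = [19].
2. `x = 38 / 2` → x = 19.0. No exception raised.
3. `values.append(int(x))` → values = [19, 19].
4. `except ZeroDivisionError` is skipped (no exception was raised).
Result: [19, 19]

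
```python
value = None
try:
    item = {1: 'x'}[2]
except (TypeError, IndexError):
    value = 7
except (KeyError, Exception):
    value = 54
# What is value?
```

Step-by-step execution trace:
1. `item = {1: 'x'}[2]` raises KeyError.
2. `except (TypeError, IndexError)` does not match KeyError; skipped.
3. `except (KeyError, Exception)` matches (KeyError is in the tuple) → value = 54.
Result: 54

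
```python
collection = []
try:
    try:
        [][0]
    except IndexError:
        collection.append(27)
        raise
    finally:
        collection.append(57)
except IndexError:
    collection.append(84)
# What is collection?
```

Step-by-step execution trace:
1. Inner try: `[][0]` raises IndexError.
2. Inner `except IndexError` matches → `collection.append(27)` → collection = [27].
3. bare `raise` re-raises IndexError.
4. Inner `finally` runs during unwinding: `collection.append(57)` → collection = [27, 57].
5. Outer `except IndexError` matches → `collection.append(84)` → collection = [27, 57, 84].
Result: [27, 57, 84]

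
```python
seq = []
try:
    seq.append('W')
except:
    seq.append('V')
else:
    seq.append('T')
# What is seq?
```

Step-by-step execution trace:
1. try: `seq.append('W')` → seq = ['W']. No exception raised.
2. `except` is skipped.
3. `else` runs (try completed without exception): `seq.append('T')` → seq = ['W', 'T'].
Result: ['W', 'T']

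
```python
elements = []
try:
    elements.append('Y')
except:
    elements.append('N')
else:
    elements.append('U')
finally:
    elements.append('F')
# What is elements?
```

Step-by-step execution trace:
1. try: `elements.append('Y')` → elements = ['Y']. No exception raised.
2. `except` is skipped.
3. `else` runs: `elements.append('U')` → elements = ['Y', 'U'].
4. `finally` always runs: `elements.append('F')` → elements = ['Y', 'U', 'F'].
Result: ['Y', 'U', 'F']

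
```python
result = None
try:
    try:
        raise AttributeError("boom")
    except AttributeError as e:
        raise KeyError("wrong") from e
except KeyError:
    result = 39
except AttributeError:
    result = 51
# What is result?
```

Step-by-step execution trace:
1. Inner try raises AttributeError; inner `except AttributeError as e` catches it.
2. `raise KeyError(...) from e` raises KeyError (AttributeError is attached as __cause__, but only KeyError is active).
3. Outer `except KeyError` matches → result = 39.
4. `except AttributeError` is not reached.
Result: 39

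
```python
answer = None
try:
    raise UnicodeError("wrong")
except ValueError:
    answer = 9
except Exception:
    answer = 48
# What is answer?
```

Step-by-step execution trace:
1. `raise UnicodeError(...)` raises UnicodeError.
2. `except ValueError` matches (UnicodeError is a subclass of ValueError) → answer = 9.
3. `except Exception` is not reached.
Result: 9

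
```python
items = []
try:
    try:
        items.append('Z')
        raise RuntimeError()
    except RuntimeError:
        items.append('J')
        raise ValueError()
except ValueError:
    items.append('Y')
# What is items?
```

Step-by-step execution trace:
1. Inner try: `items.append('Z')` → items = ['Z'].
2. `raise RuntimeError()` raises RuntimeError.
3. Inner `except RuntimeError` matches → `items.append('J')` → items = ['Z', 'J'].
4. `raise ValueError()` raises ValueError; propagates to outer try.
5. Outer `except ValueError` matches → `items.append('Y')` → items = ['Z', 'J', 'Y'].
Result: ['Z', 'J', 'Y']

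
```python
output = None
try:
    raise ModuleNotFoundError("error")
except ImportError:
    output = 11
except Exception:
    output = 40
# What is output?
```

Step-by-step execution trace:
1. `raise ModuleNotFoundError(...)` raises ModuleNotFoundError.
2. `except ImportError` matches (ModuleNotFoundError is a subclass of ImportError) → output = 11.
3. `except Exception` is not reached.
Result: 11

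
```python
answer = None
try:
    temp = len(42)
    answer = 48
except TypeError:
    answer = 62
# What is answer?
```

Step-by-step execution trace:
1. `temp = len(42)` raises TypeError.
2. `answer = 48` is not reached.
3. `except TypeError` matches → answer = 62.
Result: 62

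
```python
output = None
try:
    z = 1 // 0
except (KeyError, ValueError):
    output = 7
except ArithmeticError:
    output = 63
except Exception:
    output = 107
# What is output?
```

Step-by-step execution trace:
1. `z = 1 // 0` raises ZeroDivisionError.
2. `except (KeyError, ValueError)` does not match ZeroDivisionError; skipped.
3. `except ArithmeticError` matches (ZeroDivisionError is a subclass of ArithmeticError) → output = 63.
4. `except Exception` is not reached.
Result: 63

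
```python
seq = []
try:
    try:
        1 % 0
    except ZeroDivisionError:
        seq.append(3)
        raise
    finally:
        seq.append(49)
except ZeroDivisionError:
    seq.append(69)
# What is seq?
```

Step-by-step execution trace:
1. Inner try: `1 % 0` raises ZeroDivisionError.
2. Inner `except ZeroDivisionError` matches → `seq.append(3)` → seq = [3].
3. bare `raise` re-raises ZeroDivisionError.
4. Inner `finally` runs during unwinding: `seq.append(49)` → seq = [3, 49].
5. Outer `except ZeroDivisionError` matches → `seq.append(69)` → seq = [3, 49, 69].
Result: [3, 49, 69]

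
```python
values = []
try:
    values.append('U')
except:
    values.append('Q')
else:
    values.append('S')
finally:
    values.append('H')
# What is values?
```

Step-by-step execution trace:
1. try: `values.append('U')` → values = ['U']. No exception raised.
2. `except` is skipped.
3. `else` runs: `values.append('S')` → values = ['U', 'S'].
4. `finally` always runs: `values.append('H')` → values = ['U', 'S', 'H'].
Result: ['U', 'S', 'H']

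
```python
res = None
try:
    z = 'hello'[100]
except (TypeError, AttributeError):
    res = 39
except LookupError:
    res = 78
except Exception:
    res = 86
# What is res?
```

Step-by-step execution trace:
1. `z = 'hello'[100]` raises IndexError.
2. `except (TypeError, AttributeError)` does not match IndexError; skipped.
3. `except LookupError` matches (IndexError is a subclass of LookupError) → res = 78.
4. `except Exception` is not reached.
Result: 78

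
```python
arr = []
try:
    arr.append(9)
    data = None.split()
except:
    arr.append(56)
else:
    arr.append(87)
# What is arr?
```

Step-by-step execution trace:
1. try: `arr.append(9)` → arr = [9].
2. `data = None.split()` raises AttributeError.
3. bare `except` matches → `arr.append(56)` → arr = [9, 56].
4. `else` is skipped (an exception was raised).
Result: [9, 56]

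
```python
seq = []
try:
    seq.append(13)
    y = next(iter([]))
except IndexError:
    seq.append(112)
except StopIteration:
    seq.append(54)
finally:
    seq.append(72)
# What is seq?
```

Step-by-step execution trace:
1. try: `seq.append(13)` → seq = [13].
2. `y = next(iter([]))` raises StopIteration.
3. `except IndexError` does not match StopIteration; skipped.
4. `except StopIteration` matches → `seq.append(54)` → seq = [13, 54].
5. finally always runs: `seq.append(72)` → seq = [13, 54, 72].
Result: [13, 54, 72]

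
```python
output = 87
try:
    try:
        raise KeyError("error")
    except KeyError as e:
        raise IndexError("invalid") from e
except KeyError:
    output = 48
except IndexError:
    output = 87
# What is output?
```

Step-by-step execution trace:
1. Inner try raises KeyError; inner `except KeyError as e` catches it.
2. `raise IndexError(...) from e` raises IndexError (KeyError is attached as __cause__, but only IndexError is active).
3. Outer `except KeyError` does not match IndexError; skipped.
4. Outer `except IndexError` matches → output = 87.
Result: 87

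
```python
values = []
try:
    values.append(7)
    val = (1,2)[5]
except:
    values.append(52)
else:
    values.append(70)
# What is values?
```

Step-by-step execution trace:
1. try: `values.append(7)` → values = [7].
2. `val = (1,2)[5]` raises IndexError.
3. bare `except` matches → `values.append(52)` → values = [7, 52].
4. `else` is skipped (an exception was raised).
Result: [7, 52]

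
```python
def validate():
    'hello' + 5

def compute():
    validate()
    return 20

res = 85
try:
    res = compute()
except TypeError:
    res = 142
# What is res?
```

Step-by-step execution trace:
1. res starts at 85.
2. try: `compute()` calls `validate()`.
3. `validate()` evaluates `'hello' + 5`, which raises TypeError; it propagates through compute (uncaught).
4. `return 20` in compute is not reached; the assignment to res does not complete.
5. `except TypeError` matches → res = 142.
Result: 142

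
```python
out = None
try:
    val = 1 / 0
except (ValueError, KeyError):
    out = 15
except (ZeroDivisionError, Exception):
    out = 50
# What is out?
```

Step-by-step execution trace:
1. `val = 1 / 0` raises ZeroDivisionError.
2. `except (ValueError, KeyError)` does not match ZeroDivisionError; skipped.
3. `except (ZeroDivisionError, Exception)` matches (ZeroDivisionError is in the tuple) → out = 50.
Result: 50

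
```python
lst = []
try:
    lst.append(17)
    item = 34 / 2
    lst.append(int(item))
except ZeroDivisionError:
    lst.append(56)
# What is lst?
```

Step-by-step execution trace:
1. try: `lst.append(17)` → lst = [17].
2. `item = 34 / 2` → item = 17.0. No exception raised.
3. `lst.append(int(item))` → lst = [17, 17].
4. `except ZeroDivisionError` is skipped (no exception was raised).
Result: [17, 17]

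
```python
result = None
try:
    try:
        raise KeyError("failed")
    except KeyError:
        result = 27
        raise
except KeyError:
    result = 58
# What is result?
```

Step-by-step execution trace:
1. Inner try: `raise KeyError("failed")` raises KeyError.
2. Inner `except KeyError` matches → result = 27.
3. bare `raise` re-raises the same KeyError.
4. Outer `except KeyError` matches → result = 58.
Result: 58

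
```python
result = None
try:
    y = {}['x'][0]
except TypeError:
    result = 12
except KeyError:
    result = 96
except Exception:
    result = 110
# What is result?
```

Step-by-step execution trace:
1. `y = {}['x'][0]` raises KeyError.
2. `except TypeError` does not match KeyError; skipped.
3. `except KeyError` matches → result = 96.
4. Remaining except clauses are skipped.
Result: 96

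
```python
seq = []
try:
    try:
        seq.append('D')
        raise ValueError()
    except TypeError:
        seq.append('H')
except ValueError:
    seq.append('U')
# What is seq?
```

Step-by-step execution trace:
1. Inner try: `seq.append('D')` → seq = ['D'].
2. `raise ValueError()` raises ValueError.
3. Inner `except TypeError` does not match ValueError; exception propagates to outer try.
4. Outer `except ValueError` matches → `seq.append('U')` → seq = ['D', 'U'].
Result: ['D', 'U']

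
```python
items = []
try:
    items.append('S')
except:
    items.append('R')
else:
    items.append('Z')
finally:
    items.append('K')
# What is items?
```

Step-by-step execution trace:
1. try: `items.append('S')` → items = ['S']. No exception raised.
2. `except` is skipped.
3. `else` runs: `items.append('Z')` → items = ['S', 'Z'].
4. `finally` always runs: `items.append('K')` → items = ['S', 'Z', 'K'].
Result: ['S', 'Z', 'K']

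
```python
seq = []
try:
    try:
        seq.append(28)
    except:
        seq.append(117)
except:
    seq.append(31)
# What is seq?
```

Step-by-step execution trace:
1. Inner try: `seq.append(28)` → seq = [28]. No exception raised.
2. Inner `except` is skipped.
3. Inner try completes normally; outer `except` is skipped.
Result: [28]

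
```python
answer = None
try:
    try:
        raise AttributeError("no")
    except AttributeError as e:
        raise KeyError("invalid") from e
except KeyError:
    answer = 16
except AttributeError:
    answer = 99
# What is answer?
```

Step-by-step execution trace:
1. Inner try raises AttributeError; inner `except AttributeError as e` catches it.
2. `raise KeyError(...) from e` raises KeyError (AttributeError is attached as __cause__, but only KeyError is active).
3. Outer `except KeyError` matches → answer = 16.
4. `except AttributeError` is not reached.
Result: 16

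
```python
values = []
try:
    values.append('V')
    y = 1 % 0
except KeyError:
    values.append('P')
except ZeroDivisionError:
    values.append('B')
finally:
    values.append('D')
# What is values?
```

Step-by-step execution trace:
1. try: `values.append('V')` → values = ['V'].
2. `y = 1 % 0` raises ZeroDivisionError.
3. `except KeyError` does not match ZeroDivisionError; skipped.
4. `except ZeroDivisionError` matches → `values.append('B')` → values = ['V', 'B'].
5. finally always runs: `values.append('D')` → values = ['V', 'B', 'D'].
Result: ['V', 'B', 'D']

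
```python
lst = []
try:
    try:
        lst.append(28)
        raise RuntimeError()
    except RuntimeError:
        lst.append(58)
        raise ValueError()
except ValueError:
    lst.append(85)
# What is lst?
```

Step-by-step execution trace:
1. Inner try: `lst.append(28)` → lst = [28].
2. `raise RuntimeError()` raises RuntimeError.
3. Inner `except RuntimeError` matches → `lst.append(58)` → lst = [28, 58].
4. `raise ValueError()` raises ValueError; propagates to outer try.
5. Outer `except ValueError` matches → `lst.append(85)` → lst = [28, 58, 85].
Result: [28, 58, 85]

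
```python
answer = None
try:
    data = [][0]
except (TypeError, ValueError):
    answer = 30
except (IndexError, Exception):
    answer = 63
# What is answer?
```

Step-by-step execution trace:
1. `data = [][0]` raises IndexError.
2. `except (TypeError, ValueError)` does not match IndexError; skipped.
3. `except (IndexError, Exception)` matches (IndexError is in the tuple) → answer = 63.
Result: 63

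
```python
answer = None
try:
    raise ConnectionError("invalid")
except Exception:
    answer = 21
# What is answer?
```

Step-by-step execution trace:
1. `raise ConnectionError(...)` raises ConnectionError.
2. `except Exception` matches (ConnectionError is a subclass of Exception) → answer = 21.
Result: 21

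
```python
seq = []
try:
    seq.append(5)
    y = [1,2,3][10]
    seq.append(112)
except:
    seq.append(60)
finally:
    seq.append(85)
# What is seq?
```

Step-by-step execution trace:
1. try: `seq.append(5)` → seq = [5].
2. `y = [1,2,3][10]` raises IndexError; `seq.append(112)` is not reached.
3. bare `except` matches → `seq.append(60)` → seq = [5, 60].
4. finally always runs: `seq.append(85)` → seq = [5, 60, 85].
Result: [5, 60, 85]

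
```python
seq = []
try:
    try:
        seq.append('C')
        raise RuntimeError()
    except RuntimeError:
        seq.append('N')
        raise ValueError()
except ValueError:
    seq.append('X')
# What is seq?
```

Step-by-step execution trace:
1. Inner try: `seq.append('C')` → seq = ['C'].
2. `raise RuntimeError()` raises RuntimeError.
3. Inner `except RuntimeError` matches → `seq.append('N')` → seq = ['C', 'N'].
4. `raise ValueError()` raises ValueError; propagates to outer try.
5. Outer `except ValueError` matches → `seq.append('X')` → seq = ['C', 'N', 'X'].
Result: ['C', 'N', 'X']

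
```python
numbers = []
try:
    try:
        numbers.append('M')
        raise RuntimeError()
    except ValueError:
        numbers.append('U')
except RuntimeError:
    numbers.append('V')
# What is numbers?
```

Step-by-step execution trace:
1. Inner try: `numbers.append('M')` → numbers = ['M'].
2. `raise RuntimeError()` raises RuntimeError.
3. Inner `except ValueError` does not match RuntimeError; exception propagates to outer try.
4. Outer `except RuntimeError` matches → `numbers.append('V')` → numbers = ['M', 'V'].
Result: ['M', 'V']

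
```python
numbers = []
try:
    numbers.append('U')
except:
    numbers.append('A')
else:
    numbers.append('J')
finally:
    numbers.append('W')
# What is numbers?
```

Step-by-step execution trace:
1. try: `numbers.append('U')` → numbers = ['U']. No exception raised.
2. `except` is skipped.
3. `else` runs: `numbers.append('J')` → numbers = ['U', 'J'].
4. `finally` always runs: `numbers.append('W')` → numbers = ['U', 'J', 'W'].
Result: ['U', 'J', 'W']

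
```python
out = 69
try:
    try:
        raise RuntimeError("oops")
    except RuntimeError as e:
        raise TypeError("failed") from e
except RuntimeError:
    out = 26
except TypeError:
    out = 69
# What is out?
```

Step-by-step execution trace:
1. Inner try raises RuntimeError; inner `except RuntimeError as e` catches it.
2. `raise TypeError(...) from e` raises TypeError (RuntimeError is attached as __cause__, but only TypeError is active).
3. Outer `except RuntimeError` does not match TypeError; skipped.
4. Outer `except TypeError` matches → out = 69.
Result: 69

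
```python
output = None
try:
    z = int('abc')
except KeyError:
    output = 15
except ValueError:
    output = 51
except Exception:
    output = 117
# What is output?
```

Step-by-step execution trace:
1. `z = int('abc')` raises ValueError.
2. `except KeyError` does not match ValueError; skipped.
3. `except ValueError` matches → output = 51.
4. Remaining except clauses are skipped.
Result: 51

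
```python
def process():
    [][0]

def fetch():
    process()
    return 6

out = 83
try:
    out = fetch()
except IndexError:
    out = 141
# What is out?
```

Step-by-step execution trace:
1. out starts at 83.
2. try: `fetch()` calls `process()`.
3. `process()` evaluates `[][0]`, which raises IndexError; it propagates through fetch (uncaught).
4. `return 6` in fetch is not reached; the assignment to out does not complete.
5. `except IndexError` matches → out = 141.
Result: 141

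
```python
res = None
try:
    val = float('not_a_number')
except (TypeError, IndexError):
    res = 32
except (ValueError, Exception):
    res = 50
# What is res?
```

Step-by-step execution trace:
1. `val = float('not_a_number')` raises ValueError.
2. `except (TypeError, IndexError)` does not match ValueError; skipped.
3. `except (ValueError, Exception)` matches (ValueError is in the tuple) → res = 50.
Result: 50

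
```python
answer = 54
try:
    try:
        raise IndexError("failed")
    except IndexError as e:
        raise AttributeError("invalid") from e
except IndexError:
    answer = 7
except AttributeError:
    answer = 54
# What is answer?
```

Step-by-step execution trace:
1. Inner try raises IndexError; inner `except IndexError as e` catches it.
2. `raise AttributeError(...) from e` raises AttributeError (IndexError is attached as __cause__, but only AttributeError is active).
3. Outer `except IndexError` does not match AttributeError; skipped.
4. Outer `except AttributeError` matches → answer = 54.
Result: 54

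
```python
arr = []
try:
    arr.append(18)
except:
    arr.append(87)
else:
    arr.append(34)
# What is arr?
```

Step-by-step execution trace:
1. try: `arr.append(18)` → arr = [18]. No exception raised.
2. `except` is skipped.
3. `else` runs (try completed without exception): `arr.append(34)` → arr = [18, 34].
Result: [18, 34]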